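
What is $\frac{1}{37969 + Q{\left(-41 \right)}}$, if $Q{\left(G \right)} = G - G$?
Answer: $\frac{1}{37969} \approx 2.6337 \cdot 10^{-5}$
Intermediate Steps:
$Q{\left(G \right)} = 0$
$\frac{1}{37969 + Q{\left(-41 \right)}} = \frac{1}{37969 + 0} = \frac{1}{37969}$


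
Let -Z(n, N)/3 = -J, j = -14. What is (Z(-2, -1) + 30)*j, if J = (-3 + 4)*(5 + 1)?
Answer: -672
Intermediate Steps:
J = 6 (J = 1*6 = 6)
Z(n, N) = 18 (Z(n, N) = -(-3)*6 = -3*(-6) = 18)
(Z(-2, -1) + 30)*j = (18 + 30)*(-14) = 48*(-14) = -672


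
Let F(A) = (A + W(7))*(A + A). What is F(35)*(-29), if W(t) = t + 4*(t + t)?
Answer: -198940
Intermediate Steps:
W(t) = 9*t (W(t) = t + 4*(2*t) = t + 8*t = 9*t)
F(A) = 2*A*(63 + A) (F(A) = (A + 9*7)*(A + A) = (A + 63)*(2*A) = (63 + A)*(2*A) = 2*A*(63 + A))
F(35)*(-29) = (2*35*(63 + 35))*(-29) = (2*35*98)*(-29) = 6860*(-29) = -198940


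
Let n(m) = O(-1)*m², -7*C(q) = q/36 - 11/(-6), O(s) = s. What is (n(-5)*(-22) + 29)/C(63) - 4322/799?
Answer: -39046010/34357 ≈ -1136.5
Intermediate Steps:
C(q) = -11/42 - q/252 (C(q) = -(q/36 - 11/(-6))/7 = -(q*(1/36) - 11*(-⅙))/7 = -(q/36 + 11/6)/7 = -(11/6 + q/36)/7 = -11/42 - q/252)
n(m) = -m²
(n(-5)*(-22) + 29)/C(63) - 4322/799 = (-1*(-5)²*(-22) + 29)/(-11/42 - 1/252*63) - 4322/799 = (-1*25*(-22) + 29)/(-11/42 - ¼) - 4322*1/799 = (-25*(-22) + 29)/(-43/84) - 4322/799 = (550 + 29)*(-84/43) - 4322/799 = 579*(-84/43) - 4322/799 = -48636/43 - 4322/799 = -39046010/34357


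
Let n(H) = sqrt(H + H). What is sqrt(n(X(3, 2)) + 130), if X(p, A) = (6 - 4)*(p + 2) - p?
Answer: sqrt(130 + sqrt(14)) ≈ 11.565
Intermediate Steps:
X(p, A) = 4 + p (X(p, A) = 2*(2 + p) - p = (4 + 2*p) - p = 4 + p)
n(H) = sqrt(2)*sqrt(H) (n(H) = sqrt(2*H) = sqrt(2)*sqrt(H))
sqrt(n(X(3, 2)) + 130) = sqrt(sqrt(2)*sqrt(4 + 3) + 130) = sqrt(sqrt(2)*sqrt(7) + 130) = sqrt(sqrt(14) + 130) = sqrt(130 + sqrt(14))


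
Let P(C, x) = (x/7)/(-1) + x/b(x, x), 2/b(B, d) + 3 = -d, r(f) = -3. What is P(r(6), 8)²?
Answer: 99856/49 ≈ 2037.9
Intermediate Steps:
b(B, d) = 2/(-3 - d)
P(C, x) = -x/7 + x*(-3/2 - x/2) (P(C, x) = (x/7)/(-1) + x/((-2/(3 + x))) = (x*(⅐))*(-1) + x*(-3/2 - x/2) = (x/7)*(-1) + x*(-3/2 - x/2) = -x/7 + x*(-3/2 - x/2))
P(r(6), 8)² = ((1/14)*8*(-23 - 7*8))² = ((1/14)*8*(-23 - 56))² = ((1/14)*8*(-79))² = (-316/7)² = 99856/49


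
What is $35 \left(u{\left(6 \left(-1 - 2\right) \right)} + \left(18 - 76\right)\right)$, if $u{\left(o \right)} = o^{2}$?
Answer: $9310$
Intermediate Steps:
$35 \left(u{\left(6 \left(-1 - 2\right) \right)} + \left(18 - 76\right)\right) = 35 \left(\left(6 \left(-1 - 2\right)\right)^{2} + \left(18 - 76\right)\right) = 35 \left(\left(6 \left(-3\right)\right)^{2} + \left(18 - 76\right)\right) = 35 \left(\left(-18\right)^{2} - 58\right) = 35 \left(324 - 58\right) = 35 \cdot 266 = 9310$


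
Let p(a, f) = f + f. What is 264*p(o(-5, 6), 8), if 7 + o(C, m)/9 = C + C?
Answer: 4224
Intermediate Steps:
o(C, m) = -63 + 18*C (o(C, m) = -63 + 9*(C + C) = -63 + 9*(2*C) = -63 + 18*C)
p(a, f) = 2*f
264*p(o(-5, 6), 8) = 264*(2*8) = 264*16 = 4224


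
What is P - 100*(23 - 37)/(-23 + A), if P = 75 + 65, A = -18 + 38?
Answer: -980/3 ≈ -326.67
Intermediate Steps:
A = 20
P = 140
P - 100*(23 - 37)/(-23 + A) = 140 - 100*(23 - 37)/(-23 + 20) = 140 - (-1400)/(-3) = 140 - (-1400)*(-1)/3 = 140 - 100*14/3 = 140 - 1400/3 = -980/3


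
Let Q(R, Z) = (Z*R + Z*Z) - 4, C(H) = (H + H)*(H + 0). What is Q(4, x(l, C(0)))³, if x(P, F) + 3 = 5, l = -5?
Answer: 512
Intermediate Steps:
C(H) = 2*H² (C(H) = (2*H)*H = 2*H²)
x(P, F) = 2 (x(P, F) = -3 + 5 = 2)
Q(R, Z) = -4 + Z² + R*Z (Q(R, Z) = (R*Z + Z²) - 4 = (Z² + R*Z) - 4 = -4 + Z² + R*Z)
Q(4, x(l, C(0)))³ = (-4 + 2² + 4*2)³ = (-4 + 4 + 8)³ = 8³ = 512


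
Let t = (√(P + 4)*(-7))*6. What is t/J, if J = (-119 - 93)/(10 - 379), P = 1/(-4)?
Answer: -7749*√15/212 ≈ -141.56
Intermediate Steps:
P = -¼ ≈ -0.25000
t = -21*√15 (t = (√(-¼ + 4)*(-7))*6 = (√(15/4)*(-7))*6 = ((√15/2)*(-7))*6 = -7*√15/2*6 = -21*√15 ≈ -81.333)
J = 212/369 (J = -212/(-369) = -212*(-1/369) = 212/369 ≈ 0.57453)
t/J = (-21*√15)/(212/369) = -21*√15*(369/212) = -7749*√15/212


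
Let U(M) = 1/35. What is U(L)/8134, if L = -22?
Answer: 1/284690 ≈ 3.5126e-6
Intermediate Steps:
U(M) = 1/35
U(L)/8134 = (1/35)/8134 = (1/35)*(1/8134) = 1/284690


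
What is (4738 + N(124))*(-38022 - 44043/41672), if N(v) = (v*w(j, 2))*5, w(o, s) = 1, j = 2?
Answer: -4244866999533/20836 ≈ -2.0373e+8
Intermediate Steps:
N(v) = 5*v (N(v) = (v*1)*5 = v*5 = 5*v)
(4738 + N(124))*(-38022 - 44043/41672) = (4738 + 5*124)*(-38022 - 44043/41672) = (4738 + 620)*(-38022 - 44043*1/41672) = 5358*(-38022 - 44043/41672) = 5358*(-1584496827/41672) = -4244866999533/20836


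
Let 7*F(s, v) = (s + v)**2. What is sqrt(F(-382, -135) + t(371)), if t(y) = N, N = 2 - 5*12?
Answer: sqrt(1868181)/7 ≈ 195.26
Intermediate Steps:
N = -58 (N = 2 - 60 = -58)
F(s, v) = (s + v)**2/7
t(y) = -58
sqrt(F(-382, -135) + t(371)) = sqrt((-382 - 135)**2/7 - 58) = sqrt((1/7)*(-517)**2 - 58) = sqrt((1/7)*267289 - 58) = sqrt(267289/7 - 58) = sqrt(266883/7) = sqrt(1868181)/7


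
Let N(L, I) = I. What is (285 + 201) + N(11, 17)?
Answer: 503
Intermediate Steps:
(285 + 201) + N(11, 17) = (285 + 201) + 17 = 486 + 17 = 503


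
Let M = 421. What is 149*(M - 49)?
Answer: 55428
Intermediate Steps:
149*(M - 49) = 149*(421 - 49) = 149*372 = 55428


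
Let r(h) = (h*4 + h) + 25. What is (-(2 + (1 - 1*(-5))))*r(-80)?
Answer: 3000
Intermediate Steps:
r(h) = 25 + 5*h (r(h) = (4*h + h) + 25 = 5*h + 25 = 25 + 5*h)
(-(2 + (1 - 1*(-5))))*r(-80) = (-(2 + (1 - 1*(-5))))*(25 + 5*(-80)) = (-(2 + (1 + 5)))*(25 - 400) = -(2 + 6)*(-375) = -1*8*(-375) = -8*(-375) = 3000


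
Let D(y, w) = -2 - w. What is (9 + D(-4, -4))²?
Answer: 121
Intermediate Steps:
(9 + D(-4, -4))² = (9 + (-2 - 1*(-4)))² = (9 + (-2 + 4))² = (9 + 2)² = 11² = 121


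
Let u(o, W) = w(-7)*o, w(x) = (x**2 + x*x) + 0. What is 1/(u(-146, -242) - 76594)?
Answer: -1/90902 ≈ -1.1001e-5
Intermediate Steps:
w(x) = 2*x**2 (w(x) = (x**2 + x**2) + 0 = 2*x**2 + 0 = 2*x**2)
u(o, W) = 98*o (u(o, W) = (2*(-7)**2)*o = (2*49)*o = 98*o)
1/(u(-146, -242) - 76594) = 1/(98*(-146) - 76594) = 1/(-14308 - 76594) = 1/(-90902) = -1/90902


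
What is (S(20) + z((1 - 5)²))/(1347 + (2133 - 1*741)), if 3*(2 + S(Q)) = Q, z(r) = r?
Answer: 62/8217 ≈ 0.0075453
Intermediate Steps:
S(Q) = -2 + Q/3
(S(20) + z((1 - 5)²))/(1347 + (2133 - 1*741)) = ((-2 + (⅓)*20) + (1 - 5)²)/(1347 + (2133 - 1*741)) = ((-2 + 20/3) + (-4)²)/(1347 + (2133 - 741)) = (14/3 + 16)/(1347 + 1392) = (62/3)/2739 = (62/3)*(1/2739) = 62/8217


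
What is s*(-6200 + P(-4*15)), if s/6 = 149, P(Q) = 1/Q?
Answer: -55428149/10 ≈ -5.5428e+6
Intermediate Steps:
s = 894 (s = 6*149 = 894)
s*(-6200 + P(-4*15)) = 894*(-6200 + 1/(-4*15)) = 894*(-6200 + 1/(-60)) = 894*(-6200 - 1/60) = 894*(-372001/60) = -55428149/10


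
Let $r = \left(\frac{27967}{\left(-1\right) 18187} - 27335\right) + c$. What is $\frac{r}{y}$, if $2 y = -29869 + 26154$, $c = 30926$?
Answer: $- \frac{26112620}{13512941} \approx -1.9324$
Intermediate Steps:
$y = - \frac{3715}{2}$ ($y = \frac{-29869 + 26154}{2} = \frac{1}{2} \left(-3715\right) = - \frac{3715}{2} \approx -1857.5$)
$r = \frac{65281550}{18187}$ ($r = \left(\frac{27967}{\left(-1\right) 18187} - 27335\right) + 30926 = \left(\frac{27967}{-18187} - 27335\right) + 30926 = \left(27967 \left(- \frac{1}{18187}\right) - 27335\right) + 30926 = \left(- \frac{27967}{18187} - 27335\right) + 30926 = - \frac{497169612}{18187} + 30926 = \frac{65281550}{18187} \approx 3589.5$)
$\frac{r}{y} = \frac{65281550}{18187 \left(- \frac{3715}{2}\right)} = \frac{65281550}{18187} \left(- \frac{2}{3715}\right) = - \frac{26112620}{13512941}$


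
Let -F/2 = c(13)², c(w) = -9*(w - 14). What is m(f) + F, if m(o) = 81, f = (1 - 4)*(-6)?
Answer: -81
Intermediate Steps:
c(w) = 126 - 9*w (c(w) = -9*(-14 + w) = 126 - 9*w)
f = 18 (f = -3*(-6) = 18)
F = -162 (F = -2*(126 - 9*13)² = -2*(126 - 117)² = -2*9² = -2*81 = -162)
m(f) + F = 81 - 162 = -81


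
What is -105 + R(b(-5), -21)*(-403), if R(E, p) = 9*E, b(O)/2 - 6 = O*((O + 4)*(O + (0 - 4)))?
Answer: 282801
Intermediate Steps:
b(O) = 12 + 2*O*(-4 + O)*(4 + O) (b(O) = 12 + 2*(O*((O + 4)*(O + (0 - 4)))) = 12 + 2*(O*((4 + O)*(O - 4))) = 12 + 2*(O*((4 + O)*(-4 + O))) = 12 + 2*(O*((-4 + O)*(4 + O))) = 12 + 2*(O*(-4 + O)*(4 + O)) = 12 + 2*O*(-4 + O)*(4 + O))
-105 + R(b(-5), -21)*(-403) = -105 + (9*(12 - 32*(-5) + 2*(-5)³))*(-403) = -105 + (9*(12 + 160 + 2*(-125)))*(-403) = -105 + (9*(12 + 160 - 250))*(-403) = -105 + (9*(-78))*(-403) = -105 - 702*(-403) = -105 + 282906 = 282801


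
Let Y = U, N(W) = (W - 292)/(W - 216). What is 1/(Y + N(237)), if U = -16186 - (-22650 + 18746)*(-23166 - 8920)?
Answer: -21/2630878585 ≈ -7.9821e-9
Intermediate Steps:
N(W) = (-292 + W)/(-216 + W)
U = -125279930 (U = -16186 - (-3904)*(-32086) = -16186 - 1*125263744 = -16186 - 125263744 = -125279930)
Y = -125279930
1/(Y + N(237)) = 1/(-125279930 + (-292 + 237)/(-216 + 237)) = 1/(-125279930 - 55/21) = 1/(-2630878585/21) = -21/2630878585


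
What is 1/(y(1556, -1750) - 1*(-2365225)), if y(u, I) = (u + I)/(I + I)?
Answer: 1750/4139143847 ≈ 4.2279e-7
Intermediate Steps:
y(u, I) = (I + u)/(2*I) (y(u, I) = (I + u)/((2*I)) = (I + u)*(1/(2*I)) = (I + u)/(2*I))
1/(y(1556, -1750) - 1*(-2365225)) = 1/((½)*(-1750 + 1556)/(-1750) - 1*(-2365225)) = 1/((½)*(-1/1750)*(-194) + 2365225) = 1/(97/1750 + 2365225) = 1/(4139143847/1750) = 1750/4139143847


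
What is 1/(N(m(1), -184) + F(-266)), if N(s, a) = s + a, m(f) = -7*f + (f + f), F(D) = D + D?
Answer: -1/721 ≈ -0.0013870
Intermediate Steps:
F(D) = 2*D
m(f) = -5*f (m(f) = -7*f + 2*f = -5*f)
N(s, a) = a + s
1/(N(m(1), -184) + F(-266)) = 1/((-184 - 5*1) + 2*(-266)) = 1/((-184 - 5) - 532) = 1/(-189 - 532) = 1/(-721) = -1/721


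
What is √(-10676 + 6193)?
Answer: I*√4483 ≈ 66.955*I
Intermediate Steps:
√(-10676 + 6193) = √(-4483) = I*√4483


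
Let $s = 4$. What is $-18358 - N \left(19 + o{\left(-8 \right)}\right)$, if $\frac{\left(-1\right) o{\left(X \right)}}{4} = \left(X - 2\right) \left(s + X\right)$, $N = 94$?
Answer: $-5104$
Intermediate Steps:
$o{\left(X \right)} = - 4 \left(-2 + X\right) \left(4 + X\right)$ ($o{\left(X \right)} = - 4 \left(X - 2\right) \left(4 + X\right) = - 4 \left(-2 + X\right) \left(4 + X\right)$)
$-18358 - N \left(19 + o{\left(-8 \right)}\right) = -18358 - 94 \left(19 - \left(-96 + 256\right)\right) = -18358 - 94 \left(19 + \left(32 + 64 - 256\right)\right) = -18358 - 94 \left(19 - 160\right) = -18358 - 94 \left(-141\right) = -18358 - -13254 = -18358 + 13254 = -5104$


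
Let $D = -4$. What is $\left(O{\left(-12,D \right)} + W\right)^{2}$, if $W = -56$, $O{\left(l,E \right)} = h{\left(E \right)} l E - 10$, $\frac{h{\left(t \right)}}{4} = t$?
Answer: $695556$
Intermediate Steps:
$h{\left(t \right)} = 4 t$
$O{\left(l,E \right)} = -10 + 4 l E^{2}$ ($O{\left(l,E \right)} = 4 E l E - 10 = 4 l E^{2} - 10 = -10 + 4 l E^{2}$)
$\left(O{\left(-12,D \right)} + W\right)^{2} = \left(\left(-10 + 4 \left(-12\right) \left(-4\right)^{2}\right) - 56\right)^{2} = \left(\left(-10 + 4 \left(-12\right) 16\right) - 56\right)^{2} = \left(\left(-10 - 768\right) - 56\right)^{2} = \left(-778 - 56\right)^{2} = \left(-834\right)^{2} = 695556$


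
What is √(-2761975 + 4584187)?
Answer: 42*√1033 ≈ 1349.9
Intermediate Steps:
√(-2761975 + 4584187) = √1822212 = 42*√1033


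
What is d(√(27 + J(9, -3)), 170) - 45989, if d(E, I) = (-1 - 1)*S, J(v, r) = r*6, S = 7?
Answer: -46003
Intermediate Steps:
J(v, r) = 6*r
d(E, I) = -14 (d(E, I) = (-1 - 1)*7 = -2*7 = -14)
d(√(27 + J(9, -3)), 170) - 45989 = -14 - 45989 = -46003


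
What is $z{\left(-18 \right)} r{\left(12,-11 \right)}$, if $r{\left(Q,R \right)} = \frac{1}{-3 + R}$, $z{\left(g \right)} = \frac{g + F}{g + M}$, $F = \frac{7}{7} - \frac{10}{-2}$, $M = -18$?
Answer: $- \frac{1}{42} \approx -0.02381$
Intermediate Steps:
$F = 6$ ($F = 7 \cdot \frac{1}{7} - -5 = 1 + 5 = 6$)
$z{\left(g \right)} = \frac{6 + g}{-18 + g}$ ($z{\left(g \right)} = \frac{g + 6}{g - 18} = \frac{6 + g}{-18 + g}$)
$z{\left(-18 \right)} r{\left(12,-11 \right)} = \frac{\frac{1}{-18 - 18} \left(6 - 18\right)}{-3 - 11} = \frac{\frac{1}{-36} \left(-12\right)}{-14} = \left(- \frac{1}{36}\right) \left(-12\right) \left(- \frac{1}{14}\right) = \frac{1}{3} \left(- \frac{1}{14}\right) = - \frac{1}{42}$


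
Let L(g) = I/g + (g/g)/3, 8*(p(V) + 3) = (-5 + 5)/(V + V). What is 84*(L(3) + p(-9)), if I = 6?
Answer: -56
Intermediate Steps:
p(V) = -3 (p(V) = -3 + ((-5 + 5)/(V + V))/8 = -3 + (0/((2*V)))/8 = -3 + (0*(1/(2*V)))/8 = -3 + (⅛)*0 = -3 + 0 = -3)
L(g) = ⅓ + 6/g (L(g) = 6/g + (g/g)/3 = 6/g + 1*(⅓) = 6/g + ⅓ = ⅓ + 6/g)
84*(L(3) + p(-9)) = 84*((⅓)*(18 + 3)/3 - 3) = 84*((⅓)*(⅓)*21 - 3) = 84*(7/3 - 3) = 84*(-⅔) = -56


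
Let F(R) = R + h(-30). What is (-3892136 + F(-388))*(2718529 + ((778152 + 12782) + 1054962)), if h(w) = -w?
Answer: -17766996925950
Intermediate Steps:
F(R) = 30 + R (F(R) = R - 1*(-30) = R + 30 = 30 + R)
(-3892136 + F(-388))*(2718529 + ((778152 + 12782) + 1054962)) = (-3892136 + (30 - 388))*(2718529 + ((778152 + 12782) + 1054962)) = (-3892136 - 358)*(2718529 + (790934 + 1054962)) = -3892494*(2718529 + 1845896) = -3892494*4564425 = -17766996925950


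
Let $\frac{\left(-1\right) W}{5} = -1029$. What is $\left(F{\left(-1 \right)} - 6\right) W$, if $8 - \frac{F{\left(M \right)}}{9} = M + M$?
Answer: $432180$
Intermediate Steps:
$F{\left(M \right)} = 72 - 18 M$ ($F{\left(M \right)} = 72 - 9 \left(M + M\right) = 72 - 9 \cdot 2 M = 72 - 18 M$)
$W = 5145$ ($W = \left(-5\right) \left(-1029\right) = 5145$)
$\left(F{\left(-1 \right)} - 6\right) W = \left(\left(72 - -18\right) - 6\right) 5145 = \left(\left(72 + 18\right) - 6\right) 5145 = \left(90 - 6\right) 5145 = 84 \cdot 5145 = 432180$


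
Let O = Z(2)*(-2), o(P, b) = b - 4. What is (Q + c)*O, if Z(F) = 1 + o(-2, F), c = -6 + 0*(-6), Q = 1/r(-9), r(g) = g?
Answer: -110/9 ≈ -12.222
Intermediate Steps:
o(P, b) = -4 + b
Q = -1/9 (Q = 1/(-9) = -1/9 ≈ -0.11111)
c = -6 (c = -6 + 0 = -6)
Z(F) = -3 + F (Z(F) = 1 + (-4 + F) = -3 + F)
O = 2 (O = (-3 + 2)*(-2) = -1*(-2) = 2)
(Q + c)*O = (-1/9 - 6)*2 = -55/9*2 = -110/9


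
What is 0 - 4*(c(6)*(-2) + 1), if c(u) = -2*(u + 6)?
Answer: -196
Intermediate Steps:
c(u) = -12 - 2*u (c(u) = -2*(6 + u) = -12 - 2*u)
0 - 4*(c(6)*(-2) + 1) = 0 - 4*((-12 - 2*6)*(-2) + 1) = 0 - 4*((-12 - 12)*(-2) + 1) = 0 - 4*(-24*(-2) + 1) = 0 - 4*(48 + 1) = 0 - 4*49 = 0 - 196 = -196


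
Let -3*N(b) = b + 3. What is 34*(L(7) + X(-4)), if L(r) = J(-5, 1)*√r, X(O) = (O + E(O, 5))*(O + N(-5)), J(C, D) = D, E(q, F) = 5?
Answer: -340/3 + 34*√7 ≈ -23.378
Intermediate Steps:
N(b) = -1 - b/3 (N(b) = -(b + 3)/3 = -(3 + b)/3 = -1 - b/3)
X(O) = (5 + O)*(⅔ + O) (X(O) = (O + 5)*(O + (-1 - ⅓*(-5))) = (5 + O)*(O + (-1 + 5/3)) = (5 + O)*(O + ⅔) = (5 + O)*(⅔ + O))
L(r) = √r (L(r) = 1*√r = √r)
34*(L(7) + X(-4)) = 34*(√7 + (10/3 + (-4)² + (17/3)*(-4))) = 34*(√7 + (10/3 + 16 - 68/3)) = 34*(√7 - 10/3) = 34*(-10/3 + √7) = -340/3 + 34*√7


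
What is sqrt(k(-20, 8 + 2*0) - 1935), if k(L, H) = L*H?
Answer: I*sqrt(2095) ≈ 45.771*I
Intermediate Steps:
k(L, H) = H*L
sqrt(k(-20, 8 + 2*0) - 1935) = sqrt((8 + 2*0)*(-20) - 1935) = sqrt((8 + 0)*(-20) - 1935) = sqrt(8*(-20) - 1935) = sqrt(-160 - 1935) = sqrt(-2095) = I*sqrt(2095)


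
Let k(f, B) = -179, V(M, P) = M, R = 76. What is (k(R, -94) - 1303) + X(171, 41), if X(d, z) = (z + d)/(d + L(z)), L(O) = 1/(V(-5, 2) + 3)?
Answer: -504938/341 ≈ -1480.8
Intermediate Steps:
L(O) = -1/2 (L(O) = 1/(-5 + 3) = 1/(-2) = -1/2)
X(d, z) = (d + z)/(-1/2 + d) (X(d, z) = (z + d)/(d - 1/2) = (d + z)/(-1/2 + d))
(k(R, -94) - 1303) + X(171, 41) = (-179 - 1303) + 2*(171 + 41)/(-1 + 2*171) = -1482 + 2*212/(-1 + 342) = -1482 + 2*212/341 = -1482 + 2*(1/341)*212 = -1482 + 424/341 = -504938/341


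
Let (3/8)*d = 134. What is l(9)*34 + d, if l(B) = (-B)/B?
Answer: 970/3 ≈ 323.33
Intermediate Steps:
d = 1072/3 (d = (8/3)*134 = 1072/3 ≈ 357.33)
l(B) = -1
l(9)*34 + d = -1*34 + 1072/3 = -34 + 1072/3 = 970/3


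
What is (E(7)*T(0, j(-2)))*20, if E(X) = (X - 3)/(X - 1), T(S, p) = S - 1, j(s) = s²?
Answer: -40/3 ≈ -13.333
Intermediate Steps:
T(S, p) = -1 + S
E(X) = (-3 + X)/(-1 + X)
(E(7)*T(0, j(-2)))*20 = (((-3 + 7)/(-1 + 7))*(-1 + 0))*20 = ((4/6)*(-1))*20 = (((⅙)*4)*(-1))*20 = ((⅔)*(-1))*20 = -⅔*20 = -40/3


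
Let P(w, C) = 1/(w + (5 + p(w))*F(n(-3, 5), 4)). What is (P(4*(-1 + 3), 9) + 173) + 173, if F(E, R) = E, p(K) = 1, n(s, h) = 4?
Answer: 11073/32 ≈ 346.03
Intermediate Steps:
P(w, C) = 1/(24 + w) (P(w, C) = 1/(w + (5 + 1)*4) = 1/(w + 6*4) = 1/(w + 24) = 1/(24 + w))
(P(4*(-1 + 3), 9) + 173) + 173 = (1/(24 + 4*(-1 + 3)) + 173) + 173 = (1/(24 + 4*2) + 173) + 173 = (1/(24 + 8) + 173) + 173 = (1/32 + 173) + 173 = 5537/32 + 173 = 11073/32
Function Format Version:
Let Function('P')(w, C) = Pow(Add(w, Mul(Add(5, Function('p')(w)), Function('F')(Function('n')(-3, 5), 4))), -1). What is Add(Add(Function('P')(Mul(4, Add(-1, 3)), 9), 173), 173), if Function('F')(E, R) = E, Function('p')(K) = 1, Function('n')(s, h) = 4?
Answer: Rational(11073, 32) ≈ 346.03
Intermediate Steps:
Function('P')(w, C) = Pow(Add(24, w), -1) (Function('P')(w, C) = Pow(Add(w, Mul(Add(5, 1), 4)), -1) = Pow(Add(w, Mul(6, 4)), -1) = Pow(Add(w, 24), -1) = Pow(Add(24, w), -1))
Add(Add(Function('P')(Mul(4, Add(-1, 3)), 9), 173), 173) = Add(Add(Pow(Add(24, Mul(4, Add(-1, 3))), -1), 173), 173) = Add(Add(Pow(Add(24, Mul(4, 2)), -1), 173), 173) = Add(Add(Pow(Add(24, 8), -1), 173), 173) = Add(Add(Pow(32, -1), 173), 173) = Add(Add(Rational(1, 32), 173), 173) = Add(Rational(5537, 32), 173) = Rational(11073, 32)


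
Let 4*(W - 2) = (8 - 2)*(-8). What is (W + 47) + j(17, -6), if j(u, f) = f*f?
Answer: 73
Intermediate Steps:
j(u, f) = f**2
W = -10 (W = 2 + ((8 - 2)*(-8))/4 = 2 + (6*(-8))/4 = 2 + (1/4)*(-48) = 2 - 12 = -10)
(W + 47) + j(17, -6) = (-10 + 47) + (-6)**2 = 37 + 36 = 73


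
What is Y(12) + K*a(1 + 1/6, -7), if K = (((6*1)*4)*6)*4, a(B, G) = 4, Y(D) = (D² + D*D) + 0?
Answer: 2592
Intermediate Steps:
Y(D) = 2*D² (Y(D) = (D² + D²) + 0 = 2*D² + 0 = 2*D²)
K = 576 (K = ((6*4)*6)*4 = (24*6)*4 = 144*4 = 576)
Y(12) + K*a(1 + 1/6, -7) = 2*12² + 576*4 = 2*144 + 2304 = 288 + 2304 = 2592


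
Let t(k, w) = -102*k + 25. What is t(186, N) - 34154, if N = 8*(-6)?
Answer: -53101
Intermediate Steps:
N = -48
t(k, w) = 25 - 102*k
t(186, N) - 34154 = (25 - 102*186) - 34154 = (25 - 18972) - 34154 = -18947 - 34154 = -53101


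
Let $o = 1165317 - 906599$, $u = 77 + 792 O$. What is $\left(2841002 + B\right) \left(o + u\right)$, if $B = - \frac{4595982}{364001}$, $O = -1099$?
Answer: $- \frac{632483053897681260}{364001} \approx -1.7376 \cdot 10^{12}$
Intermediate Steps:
$u = -870331$ ($u = 77 + 792 \left(-1099\right) = 77 - 870408 = -870331$)
$o = 258718$ ($o = 1165317 - 906599 = 258718$)
$B = - \frac{4595982}{364001}$ ($B = \left(-4595982\right) \frac{1}{364001} = - \frac{4595982}{364001} \approx -12.626$)
$\left(2841002 + B\right) \left(o + u\right) = \left(2841002 - \frac{4595982}{364001}\right) \left(258718 - 870331\right) = \frac{1034122973020}{364001} \left(-611613\right) = - \frac{632483053897681260}{364001}$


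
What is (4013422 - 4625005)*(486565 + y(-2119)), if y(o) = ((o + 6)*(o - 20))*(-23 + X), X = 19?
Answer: 10759128982329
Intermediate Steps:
y(o) = -4*(-20 + o)*(6 + o) (y(o) = ((o + 6)*(o - 20))*(-23 + 19) = ((6 + o)*(-20 + o))*(-4) = ((-20 + o)*(6 + o))*(-4) = -4*(-20 + o)*(6 + o))
(4013422 - 4625005)*(486565 + y(-2119)) = (4013422 - 4625005)*(486565 + (480 - 4*(-2119)² + 56*(-2119))) = -611583*(486565 + (480 - 4*4490161 - 118664)) = -611583*(486565 + (480 - 17960644 - 118664)) = -611583*(486565 - 18078828) = -611583*(-17592263) = 10759128982329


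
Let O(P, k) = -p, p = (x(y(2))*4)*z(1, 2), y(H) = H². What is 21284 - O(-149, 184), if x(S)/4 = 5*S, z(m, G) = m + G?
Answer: 22244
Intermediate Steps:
z(m, G) = G + m
x(S) = 20*S (x(S) = 4*(5*S) = 20*S)
p = 960 (p = ((20*2²)*4)*(2 + 1) = ((20*4)*4)*3 = (80*4)*3 = 320*3 = 960)
O(P, k) = -960 (O(P, k) = -1*960 = -960)
21284 - O(-149, 184) = 21284 - 1*(-960) = 21284 + 960 = 22244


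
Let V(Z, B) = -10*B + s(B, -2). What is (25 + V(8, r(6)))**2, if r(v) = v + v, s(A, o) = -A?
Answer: 11449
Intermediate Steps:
r(v) = 2*v
V(Z, B) = -11*B (V(Z, B) = -10*B - B = -11*B)
(25 + V(8, r(6)))**2 = (25 - 22*6)**2 = (25 - 11*12)**2 = (25 - 132)**2 = (-107)**2 = 11449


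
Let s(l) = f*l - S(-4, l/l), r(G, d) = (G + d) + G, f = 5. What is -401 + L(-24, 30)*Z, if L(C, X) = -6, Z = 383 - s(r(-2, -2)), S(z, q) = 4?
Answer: -2903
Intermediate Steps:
r(G, d) = d + 2*G
s(l) = -4 + 5*l (s(l) = 5*l - 1*4 = 5*l - 4 = -4 + 5*l)
Z = 417 (Z = 383 - (-4 + 5*(-2 + 2*(-2))) = 383 - (-4 + 5*(-2 - 4)) = 383 - (-4 + 5*(-6)) = 383 - (-4 - 30) = 383 - 1*(-34) = 383 + 34 = 417)
-401 + L(-24, 30)*Z = -401 - 6*417 = -401 - 2502 = -2903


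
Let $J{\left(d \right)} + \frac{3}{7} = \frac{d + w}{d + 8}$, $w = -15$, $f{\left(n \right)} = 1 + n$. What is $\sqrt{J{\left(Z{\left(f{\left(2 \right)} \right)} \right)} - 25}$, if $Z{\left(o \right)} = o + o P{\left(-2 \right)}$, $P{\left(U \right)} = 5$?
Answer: $\frac{i \sqrt{838474}}{182} \approx 5.0312 i$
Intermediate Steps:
$Z{\left(o \right)} = 6 o$ ($Z{\left(o \right)} = o + o 5 = o + 5 o = 6 o$)
$J{\left(d \right)} = - \frac{3}{7} + \frac{-15 + d}{8 + d}$ ($J{\left(d \right)} = - \frac{3}{7} + \frac{d - 15}{d + 8} = - \frac{3}{7} + \frac{-15 + d}{8 + d}$)
$\sqrt{J{\left(Z{\left(f{\left(2 \right)} \right)} \right)} - 25} = \sqrt{\frac{-129 + 4 \cdot 6 \left(1 + 2\right)}{7 \left(8 + 6 \left(1 + 2\right)\right)} - 25} = \sqrt{\frac{-129 + 4 \cdot 6 \cdot 3}{7 \left(8 + 6 \cdot 3\right)} - 25} = \sqrt{\frac{-129 + 4 \cdot 18}{7 \left(8 + 18\right)} - 25} = \sqrt{\frac{-129 + 72}{7 \cdot 26} - 25} = \sqrt{\frac{1}{7} \cdot \frac{1}{26} \left(-57\right) - 25} = \sqrt{- \frac{57}{182} - 25} = \sqrt{- \frac{4607}{182}} = \frac{i \sqrt{838474}}{182}$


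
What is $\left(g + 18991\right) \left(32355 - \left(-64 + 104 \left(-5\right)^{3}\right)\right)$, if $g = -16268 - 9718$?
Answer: $-317705905$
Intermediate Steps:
$g = -25986$ ($g = -16268 - 9718 = -25986$)
$\left(g + 18991\right) \left(32355 - \left(-64 + 104 \left(-5\right)^{3}\right)\right) = \left(-25986 + 18991\right) \left(32355 - \left(-64 + 104 \left(-5\right)^{3}\right)\right) = - 6995 \left(32355 + \left(64 - -13000\right)\right) = - 6995 \left(32355 + \left(64 + 13000\right)\right) = - 6995 \left(32355 + 13064\right) = \left(-6995\right) 45419 = -317705905$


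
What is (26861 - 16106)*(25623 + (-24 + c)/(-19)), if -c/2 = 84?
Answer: 5237996895/19 ≈ 2.7568e+8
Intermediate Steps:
c = -168 (c = -2*84 = -168)
(26861 - 16106)*(25623 + (-24 + c)/(-19)) = (26861 - 16106)*(25623 + (-24 - 168)/(-19)) = 10755*(25623 - 1/19*(-192)) = 10755*(25623 + 192/19) = 10755*(487029/19) = 5237996895/19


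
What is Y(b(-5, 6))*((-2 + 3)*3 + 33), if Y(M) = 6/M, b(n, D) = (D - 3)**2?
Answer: 24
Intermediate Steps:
b(n, D) = (-3 + D)**2
Y(b(-5, 6))*((-2 + 3)*3 + 33) = (6/((-3 + 6)**2))*((-2 + 3)*3 + 33) = (6/(3**2))*(1*3 + 33) = (6/9)*(3 + 33) = (6*(1/9))*36 = (2/3)*36 = 24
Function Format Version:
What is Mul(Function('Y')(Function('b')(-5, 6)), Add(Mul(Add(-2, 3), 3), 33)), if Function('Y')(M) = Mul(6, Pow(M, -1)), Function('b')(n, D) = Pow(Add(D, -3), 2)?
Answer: 24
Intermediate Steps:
Function('b')(n, D) = Pow(Add(-3, D), 2)
Mul(Function('Y')(Function('b')(-5, 6)), Add(Mul(Add(-2, 3), 3), 33)) = Mul(Mul(6, Pow(Pow(Add(-3, 6), 2), -1)), Add(Mul(Add(-2, 3), 3), 33)) = Mul(Mul(6, Pow(Pow(3, 2), -1)), Add(Mul(1, 3), 33)) = Mul(Mul(6, Pow(9, -1)), Add(3, 33)) = Mul(Mul(6, Rational(1, 9)), 36) = Mul(Rational(2, 3), 36) = 24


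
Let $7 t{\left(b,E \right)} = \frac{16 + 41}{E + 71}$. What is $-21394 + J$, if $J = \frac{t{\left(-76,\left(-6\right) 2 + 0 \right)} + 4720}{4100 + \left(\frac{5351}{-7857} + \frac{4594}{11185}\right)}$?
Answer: $- \frac{3183219849643378541}{148798315671299} \approx -21393.0$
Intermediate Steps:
$t{\left(b,E \right)} = \frac{57}{7 \left(71 + E\right)}$ ($t{\left(b,E \right)} = \frac{\left(16 + 41\right) \frac{1}{E + 71}}{7} = \frac{57 \frac{1}{71 + E}}{7} = \frac{57}{7 \left(71 + E\right)}$)
$J = \frac{171315828392265}{148798315671299}$ ($J = \frac{\frac{57}{7 \left(71 + \left(\left(-6\right) 2 + 0\right)\right)} + 4720}{4100 + \left(\frac{5351}{-7857} + \frac{4594}{11185}\right)} = \frac{\frac{57}{7 \left(71 + \left(-12 + 0\right)\right)} + 4720}{4100 + \left(5351 \left(- \frac{1}{7857}\right) + 4594 \cdot \frac{1}{11185}\right)} = \frac{\frac{57}{7 \left(71 - 12\right)} + 4720}{4100 + \left(- \frac{5351}{7857} + \frac{4594}{11185}\right)} = \frac{\frac{57}{7 \cdot 59} + 4720}{4100 - \frac{23755877}{87880545}} = \frac{\frac{57}{7} \cdot \frac{1}{59} + 4720}{\frac{360286478623}{87880545}} = \left(\frac{57}{413} + 4720\right) \frac{87880545}{360286478623} = \frac{1949417}{413} \cdot \frac{87880545}{360286478623} = \frac{171315828392265}{148798315671299} \approx 1.1513$)
$-21394 + J = -21394 + \frac{171315828392265}{148798315671299} = - \frac{3183219849643378541}{148798315671299}$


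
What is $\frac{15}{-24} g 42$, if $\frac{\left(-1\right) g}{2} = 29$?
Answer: $\frac{3045}{2} \approx 1522.5$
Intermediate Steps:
$g = -58$ ($g = \left(-2\right) 29 = -58$)
$\frac{15}{-24} g 42 = \frac{15}{-24} \left(-58\right) 42 = 15 \left(- \frac{1}{24}\right) \left(-58\right) 42 = \left(- \frac{5}{8}\right) \left(-58\right) 42 = \frac{145}{4} \cdot 42 = \frac{3045}{2}$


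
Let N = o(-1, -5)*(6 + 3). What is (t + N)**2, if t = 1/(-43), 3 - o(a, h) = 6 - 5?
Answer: 597529/1849 ≈ 323.16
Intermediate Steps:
o(a, h) = 2 (o(a, h) = 3 - (6 - 5) = 3 - 1*1 = 3 - 1 = 2)
N = 18 (N = 2*(6 + 3) = 2*9 = 18)
t = -1/43 ≈ -0.023256
(t + N)**2 = (-1/43 + 18)**2 = (773/43)**2 = 597529/1849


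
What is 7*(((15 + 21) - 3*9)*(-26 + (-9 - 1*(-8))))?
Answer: -1701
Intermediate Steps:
7*(((15 + 21) - 3*9)*(-26 + (-9 - 1*(-8)))) = 7*((36 - 27)*(-26 + (-9 + 8))) = 7*(9*(-26 - 1)) = 7*(9*(-27)) = 7*(-243) = -1701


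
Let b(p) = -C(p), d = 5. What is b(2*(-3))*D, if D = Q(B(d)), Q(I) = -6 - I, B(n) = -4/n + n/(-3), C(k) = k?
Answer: -106/5 ≈ -21.200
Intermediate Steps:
B(n) = -4/n - n/3 (B(n) = -4/n + n*(-1/3) = -4/n - n/3)
D = -53/15 (D = -6 - (-4/5 - 1/3*5) = -6 - (-4*1/5 - 5/3) = -6 - (-4/5 - 5/3) = -6 - 1*(-37/15) = -6 + 37/15 = -53/15 ≈ -3.5333)
b(p) = -p
b(2*(-3))*D = -2*(-3)*(-53/15) = -1*(-6)*(-53/15) = 6*(-53/15) = -106/5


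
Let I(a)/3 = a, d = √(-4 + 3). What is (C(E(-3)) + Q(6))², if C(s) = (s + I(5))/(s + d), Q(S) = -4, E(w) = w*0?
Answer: -209 + 120*I ≈ -209.0 + 120.0*I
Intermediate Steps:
E(w) = 0
d = I (d = √(-1) = I ≈ 1.0*I)
I(a) = 3*a
C(s) = (15 + s)/(I + s) (C(s) = (s + 3*5)/(s + I) = (s + 15)/(I + s) = (15 + s)/(I + s))
(C(E(-3)) + Q(6))² = ((15 + 0)/(I + 0) - 4)² = (15/I - 4)² = (-I*15 - 4)² = (-15*I - 4)² = (-4 - 15*I)²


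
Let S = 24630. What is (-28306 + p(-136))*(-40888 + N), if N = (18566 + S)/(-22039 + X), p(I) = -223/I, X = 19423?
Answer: 34325744386181/29648 ≈ 1.1578e+9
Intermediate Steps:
N = -10799/654 (N = (18566 + 24630)/(-22039 + 19423) = 43196/(-2616) = 43196*(-1/2616) = -10799/654 ≈ -16.512)
(-28306 + p(-136))*(-40888 + N) = (-28306 - 223/(-136))*(-40888 - 10799/654) = (-28306 - 223*(-1/136))*(-26751551/654) = (-28306 + 223/136)*(-26751551/654) = -3849393/136*(-26751551/654) = 34325744386181/29648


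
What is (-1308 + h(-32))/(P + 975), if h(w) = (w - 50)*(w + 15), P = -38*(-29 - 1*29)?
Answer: 86/3179 ≈ 0.027053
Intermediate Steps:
P = 2204 (P = -38*(-29 - 29) = -38*(-58) = 2204)
h(w) = (-50 + w)*(15 + w)
(-1308 + h(-32))/(P + 975) = (-1308 + (-750 + (-32)**2 - 35*(-32)))/(2204 + 975) = (-1308 + (-750 + 1024 + 1120))/3179 = (-1308 + 1394)*(1/3179) = 86*(1/3179) = 86/3179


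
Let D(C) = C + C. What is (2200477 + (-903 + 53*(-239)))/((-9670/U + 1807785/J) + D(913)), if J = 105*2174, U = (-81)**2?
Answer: 31193197301898/26137297321 ≈ 1193.4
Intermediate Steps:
U = 6561
D(C) = 2*C
J = 228270
(2200477 + (-903 + 53*(-239)))/((-9670/U + 1807785/J) + D(913)) = (2200477 + (-903 + 53*(-239)))/((-9670/6561 + 1807785/228270) + 2*913) = (2200477 + (-903 - 12667))/((-9670*1/6561 + 1807785*(1/228270)) + 1826) = (2200477 - 13570)/((-9670/6561 + 17217/2174) + 1826) = 2186907/(91938157/14263614 + 1826) = 2186907/(26137297321/14263614) = 2186907*(14263614/26137297321) = 31193197301898/26137297321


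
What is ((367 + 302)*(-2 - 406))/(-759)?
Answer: 90984/253 ≈ 359.62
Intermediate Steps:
((367 + 302)*(-2 - 406))/(-759) = (669*(-408))*(-1/759) = -272952*(-1/759) = 90984/253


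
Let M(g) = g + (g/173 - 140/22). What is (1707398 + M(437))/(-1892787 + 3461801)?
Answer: 1625001351/1492916821 ≈ 1.0885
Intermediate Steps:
M(g) = -70/11 + 174*g/173 (M(g) = g + (g*(1/173) - 140*1/22) = g + (g/173 - 70/11) = g + (-70/11 + g/173) = -70/11 + 174*g/173)
(1707398 + M(437))/(-1892787 + 3461801) = (1707398 + (-70/11 + (174/173)*437))/(-1892787 + 3461801) = (1707398 + (-70/11 + 76038/173))/1569014 = (1707398 + 824308/1903)*(1/1569014) = (3250002702/1903)*(1/1569014) = 1625001351/1492916821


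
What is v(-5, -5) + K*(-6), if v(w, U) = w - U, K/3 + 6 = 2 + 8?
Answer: -72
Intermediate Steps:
K = 12 (K = -18 + 3*(2 + 8) = -18 + 3*10 = -18 + 30 = 12)
v(-5, -5) + K*(-6) = (-5 - 1*(-5)) + 12*(-6) = (-5 + 5) - 72 = 0 - 72 = -72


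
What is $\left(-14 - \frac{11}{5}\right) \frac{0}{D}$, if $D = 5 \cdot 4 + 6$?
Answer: $0$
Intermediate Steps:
$D = 26$ ($D = 20 + 6 = 26$)
$\left(-14 - \frac{11}{5}\right) \frac{0}{D} = \left(-14 - \frac{11}{5}\right) \frac{0}{26} = \left(-14 - \frac{11}{5}\right) 0 \cdot \frac{1}{26} = \left(-14 - \frac{11}{5}\right) 0 = \left(- \frac{81}{5}\right) 0 = 0$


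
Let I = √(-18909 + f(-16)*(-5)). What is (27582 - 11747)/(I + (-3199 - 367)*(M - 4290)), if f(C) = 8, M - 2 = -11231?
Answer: 25037738274/87502830094499 - 3167*I*√18949/612519810661493 ≈ 0.00028614 - 7.1174e-10*I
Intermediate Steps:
M = -11229 (M = 2 - 11231 = -11229)
I = I*√18949 (I = √(-18909 + 8*(-5)) = √(-18909 - 40) = √(-18949) = I*√18949 ≈ 137.66*I)
(27582 - 11747)/(I + (-3199 - 367)*(M - 4290)) = (27582 - 11747)/(I*√18949 + (-3199 - 367)*(-11229 - 4290)) = 15835/(I*√18949 - 3566*(-15519)) = 15835/(I*√18949 + 55340754) = 15835/(55340754 + I*√18949)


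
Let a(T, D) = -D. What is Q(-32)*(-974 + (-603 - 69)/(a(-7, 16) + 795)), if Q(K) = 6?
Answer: -4556508/779 ≈ -5849.2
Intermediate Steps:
Q(-32)*(-974 + (-603 - 69)/(a(-7, 16) + 795)) = 6*(-974 + (-603 - 69)/(-1*16 + 795)) = 6*(-974 - 672/(-16 + 795)) = 6*(-974 - 672/779) = 6*(-759418/779) = -4556508/779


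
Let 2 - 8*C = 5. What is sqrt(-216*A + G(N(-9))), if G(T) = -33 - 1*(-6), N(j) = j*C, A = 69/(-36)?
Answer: 3*sqrt(43) ≈ 19.672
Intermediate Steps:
C = -3/8 (C = 1/4 - 1/8*5 = 1/4 - 5/8 = -3/8 ≈ -0.37500)
A = -23/12 (A = 69*(-1/36) = -23/12 ≈ -1.9167)
N(j) = -3*j/8 (N(j) = j*(-3/8) = -3*j/8)
G(T) = -27 (G(T) = -33 + 6 = -27)
sqrt(-216*A + G(N(-9))) = sqrt(-216*(-23/12) - 27) = sqrt(414 - 27) = sqrt(387) = 3*sqrt(43)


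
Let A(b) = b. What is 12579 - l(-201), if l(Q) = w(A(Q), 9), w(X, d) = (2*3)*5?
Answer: 12549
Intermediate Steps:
w(X, d) = 30 (w(X, d) = 6*5 = 30)
l(Q) = 30
12579 - l(-201) = 12579 - 1*30 = 12579 - 30 = 12549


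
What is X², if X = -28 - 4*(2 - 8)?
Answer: 16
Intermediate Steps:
X = -4 (X = -28 - 4*(-6) = -28 + 24 = -4)
X² = (-4)² = 16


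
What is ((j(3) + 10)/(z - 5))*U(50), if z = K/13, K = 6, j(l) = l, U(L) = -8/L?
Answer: 676/1475 ≈ 0.45830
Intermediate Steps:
z = 6/13 ≈ 0.46154
((j(3) + 10)/(z - 5))*U(50) = ((3 + 10)/(6/13 - 5))*(-8/50) = (13/(-59/13))*(-8*1/50) = (13*(-13/59))*(-4/25) = -169/59*(-4/25) = 676/1475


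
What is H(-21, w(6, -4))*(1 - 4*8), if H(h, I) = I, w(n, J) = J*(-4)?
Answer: -496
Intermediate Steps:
w(n, J) = -4*J
H(-21, w(6, -4))*(1 - 4*8) = (-4*(-4))*(1 - 4*8) = 16*(1 - 32) = 16*(-31) = -496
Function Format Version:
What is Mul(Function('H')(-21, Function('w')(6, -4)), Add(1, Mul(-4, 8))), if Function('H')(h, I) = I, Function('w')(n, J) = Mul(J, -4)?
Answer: -496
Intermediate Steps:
Function('w')(n, J) = Mul(-4, J)
Mul(Function('H')(-21, Function('w')(6, -4)), Add(1, Mul(-4, 8))) = Mul(Mul(-4, -4), Add(1, Mul(-4, 8))) = Mul(16, Add(1, -32)) = Mul(16, -31) = -496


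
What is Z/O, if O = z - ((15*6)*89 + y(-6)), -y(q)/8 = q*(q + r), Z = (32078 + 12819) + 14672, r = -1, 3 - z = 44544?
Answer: -59569/52215 ≈ -1.1408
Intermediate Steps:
z = -44541 (z = 3 - 1*44544 = 3 - 44544 = -44541)
Z = 59569 (Z = 44897 + 14672 = 59569)
y(q) = -8*q*(-1 + q) (y(q) = -8*q*(q - 1) = -8*q*(-1 + q))
O = -52215 (O = -44541 - ((15*6)*89 + 8*(-6)*(1 - 1*(-6))) = -44541 - (90*89 + 8*(-6)*(1 + 6)) = -44541 - (8010 + 8*(-6)*7) = -44541 - (8010 - 336) = -44541 - 1*7674 = -44541 - 7674 = -52215)
Z/O = 59569/(-52215) = 59569*(-1/52215) = -59569/52215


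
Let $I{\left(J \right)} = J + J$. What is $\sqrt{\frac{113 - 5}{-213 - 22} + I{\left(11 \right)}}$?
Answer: $\frac{\sqrt{1189570}}{235} \approx 4.6412$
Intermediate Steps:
$I{\left(J \right)} = 2 J$
$\sqrt{\frac{113 - 5}{-213 - 22} + I{\left(11 \right)}} = \sqrt{\frac{113 - 5}{-213 - 22} + 2 \cdot 11} = \sqrt{\frac{108}{-235} + 22} = \sqrt{108 \left(- \frac{1}{235}\right) + 22} = \sqrt{- \frac{108}{235} + 22} = \sqrt{\frac{5062}{235}} = \frac{\sqrt{1189570}}{235}$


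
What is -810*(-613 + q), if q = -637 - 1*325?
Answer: 1275750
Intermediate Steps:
q = -962 (q = -637 - 325 = -962)
-810*(-613 + q) = -810*(-613 - 962) = -810*(-1575) = 1275750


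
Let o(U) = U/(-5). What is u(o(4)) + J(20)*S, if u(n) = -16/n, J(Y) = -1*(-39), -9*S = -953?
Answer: 12449/3 ≈ 4149.7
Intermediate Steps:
S = 953/9 (S = -1/9*(-953) = 953/9 ≈ 105.89)
J(Y) = 39
o(U) = -U/5 (o(U) = U*(-1/5) = -U/5)
u(o(4)) + J(20)*S = -16/((-1/5*4)) + 39*(953/9) = -16/(-4/5) + 12389/3 = -16*(-5/4) + 12389/3 = 20 + 12389/3 = 12449/3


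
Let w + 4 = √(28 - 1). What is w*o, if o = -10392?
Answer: 41568 - 31176*√3 ≈ -12430.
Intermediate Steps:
w = -4 + 3*√3 (w = -4 + √(28 - 1) = -4 + √27 = -4 + 3*√3 ≈ 1.1962)
w*o = (-4 + 3*√3)*(-10392) = 41568 - 31176*√3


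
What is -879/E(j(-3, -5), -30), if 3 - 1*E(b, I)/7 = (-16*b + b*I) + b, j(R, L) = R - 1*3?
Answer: 293/623 ≈ 0.47030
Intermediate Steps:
j(R, L) = -3 + R (j(R, L) = R - 3 = -3 + R)
E(b, I) = 21 + 105*b - 7*I*b (E(b, I) = 21 - 7*((-16*b + b*I) + b) = 21 - 7*((-16*b + I*b) + b) = 21 - 7*(-15*b + I*b) = 21 + (105*b - 7*I*b) = 21 + 105*b - 7*I*b)
-879/E(j(-3, -5), -30) = -879/(21 + 105*(-3 - 3) - 7*(-30)*(-3 - 3)) = -879/(21 + 105*(-6) - 7*(-30)*(-6)) = -879/(21 - 630 - 1260) = -879/(-1869) = -879*(-1/1869) = 293/623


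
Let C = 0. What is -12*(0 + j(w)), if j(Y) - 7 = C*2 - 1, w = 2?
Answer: -72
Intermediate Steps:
j(Y) = 6 (j(Y) = 7 + (0*2 - 1) = 7 + (0 - 1) = 7 - 1 = 6)
-12*(0 + j(w)) = -12*(0 + 6) = -12*6 = -72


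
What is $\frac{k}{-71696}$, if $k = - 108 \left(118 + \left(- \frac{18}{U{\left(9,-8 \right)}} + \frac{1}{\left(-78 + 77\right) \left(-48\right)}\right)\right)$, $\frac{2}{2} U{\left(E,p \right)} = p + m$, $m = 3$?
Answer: $\frac{262701}{1433920} \approx 0.1832$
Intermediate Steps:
$U{\left(E,p \right)} = 3 + p$ ($U{\left(E,p \right)} = p + 3 = 3 + p$)
$k = - \frac{262701}{20}$ ($k = - 108 \left(118 - \left(\frac{18}{3 - 8} - \frac{1}{\left(-78 + 77\right) \left(-48\right)}\right)\right) = - 108 \left(118 + \left(- \frac{18}{-5} + \frac{1}{-1} \left(- \frac{1}{48}\right)\right)\right) = - 108 \left(118 - - \frac{869}{240}\right) = - 108 \left(118 + \left(\frac{18}{5} + \frac{1}{48}\right)\right) = - 108 \left(118 + \frac{869}{240}\right) = \left(-108\right) \frac{29189}{240} = - \frac{262701}{20} \approx -13135.0$)
$\frac{k}{-71696} = - \frac{262701}{20 \left(-71696\right)} = \left(- \frac{262701}{20}\right) \left(- \frac{1}{71696}\right) = \frac{262701}{1433920}$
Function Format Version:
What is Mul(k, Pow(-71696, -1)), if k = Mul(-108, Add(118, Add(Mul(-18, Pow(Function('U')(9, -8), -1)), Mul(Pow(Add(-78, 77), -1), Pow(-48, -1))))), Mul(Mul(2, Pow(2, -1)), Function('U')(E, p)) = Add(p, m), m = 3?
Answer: Rational(262701, 1433920) ≈ 0.18320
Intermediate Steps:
Function('U')(E, p) = Add(3, p) (Function('U')(E, p) = Add(p, 3) = Add(3, p))
k = Rational(-262701, 20) (k = Mul(-108, Add(118, Add(Mul(-18, Pow(Add(3, -8), -1)), Mul(Pow(Add(-78, 77), -1), Pow(-48, -1))))) = Mul(-108, Add(118, Add(Mul(-18, Pow(-5, -1)), Mul(Pow(-1, -1), Rational(-1, 48))))) = Mul(-108, Add(118, Add(Mul(-18, Rational(-1, 5)), Mul(-1, Rational(-1, 48))))) = Mul(-108, Add(118, Add(Rational(18, 5), Rational(1, 48)))) = Mul(-108, Add(118, Rational(869, 240))) = Mul(-108, Rational(29189, 240)) = Rational(-262701, 20) ≈ -13135.)
Mul(k, Pow(-71696, -1)) = Mul(Rational(-262701, 20), Pow(-71696, -1)) = Mul(Rational(-262701, 20), Rational(-1, 71696)) = Rational(262701, 1433920)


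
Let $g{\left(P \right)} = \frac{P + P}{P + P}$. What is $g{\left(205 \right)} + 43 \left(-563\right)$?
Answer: $-24208$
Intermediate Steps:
$g{\left(P \right)} = 1$ ($g{\left(P \right)} = \frac{2 P}{2 P} = 2 P \frac{1}{2 P} = 1$)
$g{\left(205 \right)} + 43 \left(-563\right) = 1 + 43 \left(-563\right) = 1 - 24209 = -24208$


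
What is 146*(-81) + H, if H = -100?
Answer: -11926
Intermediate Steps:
146*(-81) + H = 146*(-81) - 100 = -11826 - 100 = -11926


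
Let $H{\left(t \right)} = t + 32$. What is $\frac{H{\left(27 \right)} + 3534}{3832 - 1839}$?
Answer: $\frac{3593}{1993} \approx 1.8028$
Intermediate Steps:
$H{\left(t \right)} = 32 + t$
$\frac{H{\left(27 \right)} + 3534}{3832 - 1839} = \frac{\left(32 + 27\right) + 3534}{3832 - 1839} = \frac{59 + 3534}{1993} = 3593 \cdot \frac{1}{1993} = \frac{3593}{1993}$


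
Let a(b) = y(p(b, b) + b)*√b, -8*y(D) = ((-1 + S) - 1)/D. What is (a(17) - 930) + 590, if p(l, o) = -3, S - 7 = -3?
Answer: -340 - √17/56 ≈ -340.07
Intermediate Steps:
S = 4 (S = 7 - 3 = 4)
y(D) = -1/(4*D) (y(D) = -((-1 + 4) - 1)/(8*D) = -(3 - 1)/(8*D) = -1/(4*D))
a(b) = -√b/(4*(-3 + b)) (a(b) = (-1/(4*(-3 + b)))*√b = -√b/(4*(-3 + b)))
(a(17) - 930) + 590 = (-√17/(-12 + 4*17) - 930) + 590 = (-√17/(-12 + 68) - 930) + 590 = (-1*√17/56 - 930) + 590 = (-1*√17*1/56 - 930) + 590 = (-√17/56 - 930) + 590 = (-930 - √17/56) + 590 = -340 - √17/56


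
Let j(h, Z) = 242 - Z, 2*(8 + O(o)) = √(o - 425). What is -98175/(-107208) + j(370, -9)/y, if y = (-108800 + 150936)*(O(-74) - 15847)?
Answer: 173314738001900285/189261360376973688 - 251*I*√499/21184392251732 ≈ 0.91574 - 2.6467e-10*I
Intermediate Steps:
O(o) = -8 + √(-425 + o)/2 (O(o) = -8 + √(o - 425)/2 = -8 + √(-425 + o)/2)
y = -668066280 + 21068*I*√499 (y = (-108800 + 150936)*((-8 + √(-425 - 74)/2) - 15847) = 42136*((-8 + √(-499)/2) - 15847) = 42136*((-8 + (I*√499)/2) - 15847) = 42136*((-8 + I*√499/2) - 15847) = 42136*(-15855 + I*√499/2) = -668066280 + 21068*I*√499 ≈ -6.6807e+8 + 4.7062e+5*I)
-98175/(-107208) + j(370, -9)/y = -98175/(-107208) + (242 - 1*(-9))/(-668066280 + 21068*I*√499) = -98175*(-1/107208) + (242 + 9)/(-668066280 + 21068*I*√499) = 32725/35736 + 251/(-668066280 + 21068*I*√499)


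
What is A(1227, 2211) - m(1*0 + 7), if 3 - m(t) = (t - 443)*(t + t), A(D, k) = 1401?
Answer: -4706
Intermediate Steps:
m(t) = 3 - 2*t*(-443 + t) (m(t) = 3 - (t - 443)*(t + t) = 3 - (-443 + t)*2*t = 3 - 2*t*(-443 + t))
A(1227, 2211) - m(1*0 + 7) = 1401 - (3 - 2*(1*0 + 7)² + 886*(1*0 + 7)) = 1401 - (3 - 2*(0 + 7)² + 886*(0 + 7)) = 1401 - (3 - 2*7² + 886*7) = 1401 - (3 - 2*49 + 6202) = 1401 - (3 - 98 + 6202) = 1401 - 1*6107 = 1401 - 6107 = -4706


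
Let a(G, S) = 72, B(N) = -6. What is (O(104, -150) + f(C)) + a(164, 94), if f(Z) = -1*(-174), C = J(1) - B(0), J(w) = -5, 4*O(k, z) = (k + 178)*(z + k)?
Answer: -2997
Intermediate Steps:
O(k, z) = (178 + k)*(k + z)/4 (O(k, z) = ((k + 178)*(z + k))/4 = ((178 + k)*(k + z))/4 = (178 + k)*(k + z)/4)
C = 1 (C = -5 - 1*(-6) = -5 + 6 = 1)
f(Z) = 174
(O(104, -150) + f(C)) + a(164, 94) = (((1/4)*104**2 + (89/2)*104 + (89/2)*(-150) + (1/4)*104*(-150)) + 174) + 72 = (((1/4)*10816 + 4628 - 6675 - 3900) + 174) + 72 = ((2704 + 4628 - 6675 - 3900) + 174) + 72 = (-3243 + 174) + 72 = -3069 + 72 = -2997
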